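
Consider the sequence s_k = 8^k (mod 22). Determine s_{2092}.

Listing terms: s_0 = 1; s_1 = 8; s_2 = 20; s_3 = 6; s_4 = 4; s_5 = 10; s_6 = 14; s_7 = 2; s_8 = 16; s_9 = 18; s_{10} = 12; s_{11} = 8.
Since s_{11} = s_1 = 8, the sequence is eventually periodic: after a pre-period of length 1 it cycles with period 10.
For k ≥ 1, s_k depends only on (k - 1) mod 10. (2092 - 1) mod 10 = 1, so s_{2092} = s_2 = 20.

20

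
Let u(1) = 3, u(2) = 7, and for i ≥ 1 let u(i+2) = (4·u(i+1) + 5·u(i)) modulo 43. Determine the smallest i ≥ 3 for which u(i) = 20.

30

We have u(1) = 3, u(2) = 7, u(3) = 0, u(4) = 35, u(5) = 11, u(6) = 4, u(7) = 28, u(8) = 3, u(9) = 23, u(10) = 21, u(11) = 27, u(12) = 41, u(13) = 41, u(14) = 25, u(15) = 4, u(16) = 12, u(17) = 25, u(18) = 31, u(19) = 34, u(20) = 33, u(21) = 1, u(22) = 40, u(23) = 36, u(24) = 0, u(25) = 8, u(26) = 32, u(27) = 39, u(28) = 15, u(29) = 40, u(30) = 20, u(31) = 22, u(32) = 16, u(33) = 2, u(34) = 2, u(35) = 18, u(36) = 39, u(37) = 31, u(38) = 18, u(39) = 12, u(40) = 9, u(41) = 10, u(42) = 42, u(43) = 3, u(44) = 7.
Since (u(43), u(44)) = (u(1), u(2)) = (3, 7) (two consecutive terms determine the rest), the sequence is periodic with period 42.
The value 20 first appears (with i ≥ 3) at u(30).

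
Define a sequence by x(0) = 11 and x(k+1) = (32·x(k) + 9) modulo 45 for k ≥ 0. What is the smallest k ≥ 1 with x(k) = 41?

We have x(0) = 11, x(1) = 1, x(2) = 41, x(3) = 16, x(4) = 26, x(5) = 31, x(6) = 11.
The sequence repeats with period 6.
The value 41 first appears (with k ≥ 1) at x(2).

2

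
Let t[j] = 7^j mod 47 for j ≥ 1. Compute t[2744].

9

Computing terms: t[1] = 7; t[2] = 2; t[3] = 14; t[4] = 4; t[5] = 28; t[6] = 8; t[7] = 9; t[8] = 16; t[9] = 18; t[10] = 32; t[11] = 36; t[12] = 17; t[13] = 25; t[14] = 34; t[15] = 3; t[16] = 21; t[17] = 6; t[18] = 42; t[19] = 12; t[20] = 37; t[21] = 24; t[22] = 27; t[23] = 1; t[24] = 7.
The sequence repeats with period 23.
(2744 - 1) mod 23 = 6, so t[2744] = t[7] = 9.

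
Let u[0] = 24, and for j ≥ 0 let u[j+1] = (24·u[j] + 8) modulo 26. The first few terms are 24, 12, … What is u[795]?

We have u[0] = 24,  u[1] = 12,  u[2] = 10,  u[3] = 14,  u[4] = 6,  u[5] = 22,  u[6] = 16,  u[7] = 2,  u[8] = 4,  u[9] = 0,  u[10] = 8,  u[11] = 18,  u[12] = 24.
Since u[12] = u[0] = 24, the sequence is periodic with period 12.
(795 - 0) mod 12 = 3, so u[795] = u[3] = 14.

14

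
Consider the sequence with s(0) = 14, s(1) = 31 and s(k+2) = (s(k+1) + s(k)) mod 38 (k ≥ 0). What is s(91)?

Computing terms: s(0) = 14, s(1) = 31, s(2) = 7, s(3) = 0, s(4) = 7, s(5) = 7, s(6) = 14, s(7) = 21, s(8) = 35, s(9) = 18, s(10) = 15, s(11) = 33, s(12) = 10, s(13) = 5, s(14) = 15, s(15) = 20, s(16) = 35, s(17) = 17, s(18) = 14, s(19) = 31.
Since (s(18), s(19)) = (s(0), s(1)) = (14, 31) (two consecutive terms determine the rest), the sequence is periodic with period 18.
So s(91) = s(0 + ((91-0) mod 18)) = s(1) = 31.

31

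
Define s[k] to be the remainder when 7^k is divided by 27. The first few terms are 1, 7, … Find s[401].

Computing terms: s[0] = 1,  s[1] = 7,  s[2] = 22,  s[3] = 19,  s[4] = 25,  s[5] = 13,  s[6] = 10,  s[7] = 16,  s[8] = 4,  s[9] = 1.
The sequence repeats with period 9.
(401 - 0) mod 9 = 5, so s[401] = s[5] = 13.

13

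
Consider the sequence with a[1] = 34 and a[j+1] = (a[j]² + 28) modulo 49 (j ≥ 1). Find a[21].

Computing terms: a[1] = 34; a[2] = 8; a[3] = 43; a[4] = 15; a[5] = 8.
Since a[5] = a[2] = 8, the sequence is eventually periodic: after a pre-period of length 1 it cycles with period 3.
For j ≥ 2, a[j] depends only on (j - 2) mod 3. (21 - 2) mod 3 = 1, so a[21] = a[3] = 43.

43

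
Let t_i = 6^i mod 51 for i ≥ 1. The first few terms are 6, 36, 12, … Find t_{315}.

We have t_1 = 6,  t_2 = 36,  t_3 = 12,  t_4 = 21,  t_5 = 24,  t_6 = 42,  t_7 = 48,  t_8 = 33,  t_9 = 45,  t_{10} = 15,  t_{11} = 39,  t_{12} = 30,  t_{13} = 27,  t_{14} = 9,  t_{15} = 3,  t_{16} = 18,  t_{17} = 6.
The sequence repeats with period 16.
So t_{315} = t_{1 + ((315-1) mod 16)} = t_{11} = 39.

39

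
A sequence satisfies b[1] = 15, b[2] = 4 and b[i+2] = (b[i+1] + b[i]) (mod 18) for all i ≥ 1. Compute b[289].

Computing terms: b[1] = 15, b[2] = 4, b[3] = 1, b[4] = 5, b[5] = 6, b[6] = 11, b[7] = 17, b[8] = 10, b[9] = 9, b[10] = 1, b[11] = 10, b[12] = 11, b[13] = 3, b[14] = 14, b[15] = 17, b[16] = 13, b[17] = 12, b[18] = 7, b[19] = 1, b[20] = 8, b[21] = 9, b[22] = 17, b[23] = 8, b[24] = 7, b[25] = 15, b[26] = 4.
The sequence repeats with period 24.
(289 - 1) mod 24 = 0, so b[289] = b[1] = 15.

15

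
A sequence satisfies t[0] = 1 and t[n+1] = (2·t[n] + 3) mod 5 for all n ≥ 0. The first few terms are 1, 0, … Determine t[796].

t[0] = 1; t[1] = 0; t[2] = 3; t[3] = 4; t[4] = 1.
The sequence repeats with period 4.
(796 - 0) mod 4 = 0, so t[796] = t[0] = 1.

1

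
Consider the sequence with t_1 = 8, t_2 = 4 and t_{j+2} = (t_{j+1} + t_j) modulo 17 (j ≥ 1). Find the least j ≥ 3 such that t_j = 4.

7

t_1 = 8; t_2 = 4; t_3 = 12; t_4 = 16; t_5 = 11; t_6 = 10; t_7 = 4; t_8 = 14; t_9 = 1; t_{10} = 15; t_{11} = 16; t_{12} = 14; t_{13} = 13; t_{14} = 10; t_{15} = 6; t_{16} = 16; t_{17} = 5; t_{18} = 4; t_{19} = 9; t_{20} = 13; t_{21} = 5; t_{22} = 1; t_{23} = 6; t_{24} = 7; t_{25} = 13; t_{26} = 3; t_{27} = 16; t_{28} = 2; t_{29} = 1; t_{30} = 3; t_{31} = 4; t_{32} = 7; t_{33} = 11; t_{34} = 1; t_{35} = 12; t_{36} = 13; t_{37} = 8; t_{38} = 4.
The sequence repeats with period 36.
The value 4 first appears (with j ≥ 3) at t_7.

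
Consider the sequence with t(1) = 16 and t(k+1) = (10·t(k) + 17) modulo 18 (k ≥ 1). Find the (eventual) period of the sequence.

9

t(1) = 16; t(2) = 15; t(3) = 5; t(4) = 13; t(5) = 3; t(6) = 11; t(7) = 1; t(8) = 9; t(9) = 17; t(10) = 7; t(11) = 15.
Since t(11) = t(2) = 15, the sequence is eventually periodic: after a pre-period of length 1 it cycles with period 9.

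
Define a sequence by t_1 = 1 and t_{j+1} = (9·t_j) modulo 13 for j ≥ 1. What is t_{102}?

3

Listing terms: t_1 = 1; t_2 = 9; t_3 = 3; t_4 = 1.
The sequence repeats with period 3.
(102 - 1) mod 3 = 2, so t_{102} = t_3 = 3.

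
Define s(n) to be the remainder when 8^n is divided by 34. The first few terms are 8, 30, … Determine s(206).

4

Computing terms: s(1) = 8,  s(2) = 30,  s(3) = 2,  s(4) = 16,  s(5) = 26,  s(6) = 4,  s(7) = 32,  s(8) = 18,  s(9) = 8.
Since s(9) = s(1) = 8, the sequence is periodic with period 8.
So s(206) = s(1 + ((206-1) mod 8)) = s(6) = 4.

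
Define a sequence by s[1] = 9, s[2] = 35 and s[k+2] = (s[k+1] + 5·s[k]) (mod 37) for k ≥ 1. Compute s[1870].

0

We have s[1] = 9, s[2] = 35, s[3] = 6, s[4] = 33, s[5] = 26, s[6] = 6, s[7] = 25, s[8] = 18, s[9] = 32, s[10] = 11, s[11] = 23, s[12] = 4, s[13] = 8, s[14] = 28, s[15] = 31, s[16] = 23, s[17] = 30, s[18] = 34, s[19] = 36, s[20] = 21, s[21] = 16, s[22] = 10, s[23] = 16, s[24] = 29, s[25] = 35, s[26] = 32, s[27] = 22, s[28] = 34, s[29] = 33, s[30] = 18, s[31] = 35, s[32] = 14, s[33] = 4, s[34] = 0, s[35] = 20, s[36] = 20, s[37] = 9, s[38] = 35.
The sequence repeats with period 36.
(1870 - 1) mod 36 = 33, so s[1870] = s[34] = 0.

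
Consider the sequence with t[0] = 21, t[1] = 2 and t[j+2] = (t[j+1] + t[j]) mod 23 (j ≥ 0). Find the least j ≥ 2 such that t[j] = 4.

5

t[0] = 21,  t[1] = 2,  t[2] = 0,  t[3] = 2,  t[4] = 2,  t[5] = 4,  t[6] = 6,  t[7] = 10,  t[8] = 16,  t[9] = 3,  t[10] = 19,  t[11] = 22,  t[12] = 18,  t[13] = 17,  t[14] = 12,  t[15] = 6,  t[16] = 18,  t[17] = 1,  t[18] = 19,  t[19] = 20,  t[20] = 16,  t[21] = 13,  t[22] = 6,  t[23] = 19,  t[24] = 2,  t[25] = 21,  t[26] = 0,  t[27] = 21,  t[28] = 21,  t[29] = 19,  t[30] = 17,  t[31] = 13,  t[32] = 7,  t[33] = 20,  t[34] = 4,  t[35] = 1,  t[36] = 5,  t[37] = 6,  t[38] = 11,  t[39] = 17,  t[40] = 5,  t[41] = 22,  t[42] = 4,  t[43] = 3,  t[44] = 7,  t[45] = 10,  t[46] = 17,  t[47] = 4,  t[48] = 21,  t[49] = 2.
Since (t[48], t[49]) = (t[0], t[1]) = (21, 2) (two consecutive terms determine the rest), the sequence is periodic with period 48.
The value 4 first appears (with j ≥ 2) at t[5].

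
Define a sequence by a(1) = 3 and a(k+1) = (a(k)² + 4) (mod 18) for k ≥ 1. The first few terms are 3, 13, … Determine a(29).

Listing terms: a(1) = 3,  a(2) = 13,  a(3) = 11,  a(4) = 17,  a(5) = 5,  a(6) = 11.
Since a(6) = a(3) = 11, the sequence is eventually periodic: after a pre-period of length 2 it cycles with period 3.
For k ≥ 3, a(k) depends only on (k - 3) mod 3. (29 - 3) mod 3 = 2, so a(29) = a(5) = 5.

5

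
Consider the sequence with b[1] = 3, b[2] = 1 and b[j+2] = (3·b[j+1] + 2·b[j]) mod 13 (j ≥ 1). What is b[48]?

b[1] = 3,  b[2] = 1,  b[3] = 9,  b[4] = 3,  b[5] = 1.
The sequence repeats with period 3.
So b[48] = b[1 + ((48-1) mod 3)] = b[3] = 9.

9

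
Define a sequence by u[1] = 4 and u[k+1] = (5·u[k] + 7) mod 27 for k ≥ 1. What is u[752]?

Computing terms: u[1] = 4,  u[2] = 0,  u[3] = 7,  u[4] = 15,  u[5] = 1,  u[6] = 12,  u[7] = 13,  u[8] = 18,  u[9] = 16,  u[10] = 6,  u[11] = 10,  u[12] = 3,  u[13] = 22,  u[14] = 9,  u[15] = 25,  u[16] = 24,  u[17] = 19,  u[18] = 21,  u[19] = 4.
The sequence repeats with period 18.
(752 - 1) mod 18 = 13, so u[752] = u[14] = 9.

9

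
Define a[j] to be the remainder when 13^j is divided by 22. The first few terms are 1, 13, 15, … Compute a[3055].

a[0] = 1,  a[1] = 13,  a[2] = 15,  a[3] = 19,  a[4] = 5,  a[5] = 21,  a[6] = 9,  a[7] = 7,  a[8] = 3,  a[9] = 17,  a[10] = 1.
Since a[10] = a[0] = 1, the sequence is periodic with period 10.
(3055 - 0) mod 10 = 5, so a[3055] = a[5] = 21.

21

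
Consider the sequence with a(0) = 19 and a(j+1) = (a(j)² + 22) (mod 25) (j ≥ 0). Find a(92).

21

Computing terms: a(0) = 19,  a(1) = 8,  a(2) = 11,  a(3) = 18,  a(4) = 21,  a(5) = 13,  a(6) = 16,  a(7) = 3,  a(8) = 6,  a(9) = 8.
Since a(9) = a(1) = 8, the sequence is eventually periodic: after a pre-period of length 1 it cycles with period 8.
For j ≥ 1, a(j) depends only on (j - 1) mod 8. (92 - 1) mod 8 = 3, so a(92) = a(4) = 21.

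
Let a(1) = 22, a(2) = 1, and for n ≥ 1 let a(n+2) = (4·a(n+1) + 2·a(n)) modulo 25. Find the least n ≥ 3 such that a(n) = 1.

Listing terms: a(1) = 22; a(2) = 1; a(3) = 23; a(4) = 19; a(5) = 22; a(6) = 1.
Since (a(5), a(6)) = (a(1), a(2)) = (22, 1) (two consecutive terms determine the rest), the sequence is periodic with period 4.
The value 1 next appears (with n ≥ 3) at a(6).

6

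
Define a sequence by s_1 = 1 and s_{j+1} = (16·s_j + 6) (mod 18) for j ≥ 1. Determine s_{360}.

We have s_1 = 1; s_2 = 4; s_3 = 16; s_4 = 10; s_5 = 4.
Since s_5 = s_2 = 4, the sequence is eventually periodic: after a pre-period of length 1 it cycles with period 3.
For j ≥ 2, s_j depends only on (j - 2) mod 3. (360 - 2) mod 3 = 1, so s_{360} = s_3 = 16.

16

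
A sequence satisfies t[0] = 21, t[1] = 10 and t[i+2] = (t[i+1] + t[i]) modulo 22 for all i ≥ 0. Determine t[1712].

9

Computing terms: t[0] = 21; t[1] = 10; t[2] = 9; t[3] = 19; t[4] = 6; t[5] = 3; t[6] = 9; t[7] = 12; t[8] = 21; t[9] = 11; t[10] = 10; t[11] = 21; t[12] = 9; t[13] = 8; t[14] = 17; t[15] = 3; t[16] = 20; t[17] = 1; t[18] = 21; t[19] = 0; t[20] = 21; t[21] = 21; t[22] = 20; t[23] = 19; t[24] = 17; t[25] = 14; t[26] = 9; t[27] = 1; t[28] = 10; t[29] = 11; t[30] = 21; t[31] = 10.
The sequence repeats with period 30.
(1712 - 0) mod 30 = 2, so t[1712] = t[2] = 9.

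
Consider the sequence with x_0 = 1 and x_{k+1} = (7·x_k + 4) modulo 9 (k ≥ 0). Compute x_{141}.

Listing terms: x_0 = 1,  x_1 = 2,  x_2 = 0,  x_3 = 4,  x_4 = 5,  x_5 = 3,  x_6 = 7,  x_7 = 8,  x_8 = 6,  x_9 = 1.
Since x_9 = x_0 = 1, the sequence is periodic with period 9.
(141 - 0) mod 9 = 6, so x_{141} = x_6 = 7.

7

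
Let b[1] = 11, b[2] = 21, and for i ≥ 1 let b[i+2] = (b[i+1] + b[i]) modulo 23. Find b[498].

4

We have b[1] = 11; b[2] = 21; b[3] = 9; b[4] = 7; b[5] = 16; b[6] = 0; b[7] = 16; b[8] = 16; b[9] = 9; b[10] = 2; b[11] = 11; b[12] = 13; b[13] = 1; b[14] = 14; b[15] = 15; b[16] = 6; b[17] = 21; b[18] = 4; b[19] = 2; b[20] = 6; b[21] = 8; b[22] = 14; b[23] = 22; b[24] = 13; b[25] = 12; b[26] = 2; b[27] = 14; b[28] = 16; b[29] = 7; b[30] = 0; b[31] = 7; b[32] = 7; b[33] = 14; b[34] = 21; b[35] = 12; b[36] = 10; b[37] = 22; b[38] = 9; b[39] = 8; b[40] = 17; b[41] = 2; b[42] = 19; b[43] = 21; b[44] = 17; b[45] = 15; b[46] = 9; b[47] = 1; b[48] = 10; b[49] = 11; b[50] = 21.
The sequence repeats with period 48.
(498 - 1) mod 48 = 17, so b[498] = b[18] = 4.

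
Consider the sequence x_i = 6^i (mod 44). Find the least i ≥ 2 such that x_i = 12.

Listing terms: x_1 = 6, x_2 = 36, x_3 = 40, x_4 = 20, x_5 = 32, x_6 = 16, x_7 = 8, x_8 = 4, x_9 = 24, x_{10} = 12, x_{11} = 28, x_{12} = 36.
Since x_{12} = x_2 = 36, the sequence is eventually periodic: after a pre-period of length 1 it cycles with period 10.
The value 12 first appears (with i ≥ 2) at x_{10}.

10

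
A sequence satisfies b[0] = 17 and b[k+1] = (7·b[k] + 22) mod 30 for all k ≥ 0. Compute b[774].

b[0] = 17, b[1] = 21, b[2] = 19, b[3] = 5, b[4] = 27, b[5] = 1, b[6] = 29, b[7] = 15, b[8] = 7, b[9] = 11, b[10] = 9, b[11] = 25, b[12] = 17.
The sequence repeats with period 12.
So b[774] = b[0 + ((774-0) mod 12)] = b[6] = 29.

29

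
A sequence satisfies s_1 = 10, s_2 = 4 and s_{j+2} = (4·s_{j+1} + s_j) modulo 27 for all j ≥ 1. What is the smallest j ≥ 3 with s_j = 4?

Computing terms: s_1 = 10, s_2 = 4, s_3 = 26, s_4 = 0, s_5 = 26, s_6 = 23, s_7 = 10, s_8 = 9, s_9 = 19, s_{10} = 4, s_{11} = 8, s_{12} = 9, s_{13} = 17, s_{14} = 23, s_{15} = 1, s_{16} = 0, s_{17} = 1, s_{18} = 4, s_{19} = 17, s_{20} = 18, s_{21} = 8, s_{22} = 23, s_{23} = 19, s_{24} = 18, s_{25} = 10, s_{26} = 4.
Since (s_{25}, s_{26}) = (s_1, s_2) = (10, 4) (two consecutive terms determine the rest), the sequence is periodic with period 24.
The value 4 first appears (with j ≥ 3) at s_{10}.

10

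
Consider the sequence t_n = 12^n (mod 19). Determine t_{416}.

Computing terms: t_0 = 1; t_1 = 12; t_2 = 11; t_3 = 18; t_4 = 7; t_5 = 8; t_6 = 1.
Since t_6 = t_0 = 1, the sequence is periodic with period 6.
(416 - 0) mod 6 = 2, so t_{416} = t_2 = 11.

11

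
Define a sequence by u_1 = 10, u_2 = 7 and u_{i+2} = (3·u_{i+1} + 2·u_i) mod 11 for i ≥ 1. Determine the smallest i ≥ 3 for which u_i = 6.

15

Computing terms: u_1 = 10,  u_2 = 7,  u_3 = 8,  u_4 = 5,  u_5 = 9,  u_6 = 4,  u_7 = 8,  u_8 = 10,  u_9 = 2,  u_{10} = 4,  u_{11} = 5,  u_{12} = 1,  u_{13} = 2,  u_{14} = 8,  u_{15} = 6,  u_{16} = 1,  u_{17} = 4,  u_{18} = 3,  u_{19} = 6,  u_{20} = 2,  u_{21} = 7,  u_{22} = 3,  u_{23} = 1,  u_{24} = 9,  u_{25} = 7,  u_{26} = 6,  u_{27} = 10,  u_{28} = 9,  u_{29} = 3,  u_{30} = 5,  u_{31} = 10,  u_{32} = 7.
Since (u_{31}, u_{32}) = (u_1, u_2) = (10, 7) (two consecutive terms determine the rest), the sequence is periodic with period 30.
The value 6 first appears (with i ≥ 3) at u_{15}.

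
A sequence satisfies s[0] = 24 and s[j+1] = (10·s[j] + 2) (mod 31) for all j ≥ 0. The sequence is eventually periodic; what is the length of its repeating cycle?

Listing terms: s[0] = 24,  s[1] = 25,  s[2] = 4,  s[3] = 11,  s[4] = 19,  s[5] = 6,  s[6] = 0,  s[7] = 2,  s[8] = 22,  s[9] = 5,  s[10] = 21,  s[11] = 26,  s[12] = 14,  s[13] = 18,  s[14] = 27,  s[15] = 24.
The sequence repeats with period 15.

15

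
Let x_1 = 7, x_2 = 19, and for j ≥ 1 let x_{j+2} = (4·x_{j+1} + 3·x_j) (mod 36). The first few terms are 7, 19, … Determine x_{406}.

31

Listing terms: x_1 = 7, x_2 = 19, x_3 = 25, x_4 = 13, x_5 = 19, x_6 = 7, x_7 = 13, x_8 = 1, x_9 = 7, x_{10} = 31, x_{11} = 1, x_{12} = 25, x_{13} = 31, x_{14} = 19, x_{15} = 25.
Since (x_{14}, x_{15}) = (x_2, x_3) = (19, 25) (two consecutive terms determine the rest), the sequence is eventually periodic: after a pre-period of length 1 it cycles with period 12.
For j ≥ 2, x_j depends only on (j - 2) mod 12. (406 - 2) mod 12 = 8, so x_{406} = x_{10} = 31.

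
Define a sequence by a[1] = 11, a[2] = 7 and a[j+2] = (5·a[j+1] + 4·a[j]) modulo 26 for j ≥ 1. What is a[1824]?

11

Computing terms: a[1] = 11,  a[2] = 7,  a[3] = 1,  a[4] = 7,  a[5] = 13,  a[6] = 15,  a[7] = 23,  a[8] = 19,  a[9] = 5,  a[10] = 23,  a[11] = 5,  a[12] = 13,  a[13] = 7,  a[14] = 9,  a[15] = 21,  a[16] = 11,  a[17] = 9,  a[18] = 11,  a[19] = 13,  a[20] = 5,  a[21] = 25,  a[22] = 15,  a[23] = 19,  a[24] = 25,  a[25] = 19,  a[26] = 13,  a[27] = 11,  a[28] = 3,  a[29] = 7,  a[30] = 21,  a[31] = 3,  a[32] = 21,  a[33] = 13,  a[34] = 19,  a[35] = 17,  a[36] = 5,  a[37] = 15,  a[38] = 17,  a[39] = 15,  a[40] = 13,  a[41] = 21,  a[42] = 1,  a[43] = 11,  a[44] = 7.
The sequence repeats with period 42.
So a[1824] = a[1 + ((1824-1) mod 42)] = a[18] = 11.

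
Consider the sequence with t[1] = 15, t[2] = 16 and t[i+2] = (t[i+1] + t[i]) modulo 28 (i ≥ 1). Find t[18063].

7

t[1] = 15, t[2] = 16, t[3] = 3, t[4] = 19, t[5] = 22, t[6] = 13, t[7] = 7, t[8] = 20, t[9] = 27, t[10] = 19, t[11] = 18, t[12] = 9, t[13] = 27, t[14] = 8, t[15] = 7, t[16] = 15, t[17] = 22, t[18] = 9, t[19] = 3, t[20] = 12, t[21] = 15, t[22] = 27, t[23] = 14, t[24] = 13, t[25] = 27, t[26] = 12, t[27] = 11, t[28] = 23, t[29] = 6, t[30] = 1, t[31] = 7, t[32] = 8, t[33] = 15, t[34] = 23, t[35] = 10, t[36] = 5, t[37] = 15, t[38] = 20, t[39] = 7, t[40] = 27, t[41] = 6, t[42] = 5, t[43] = 11, t[44] = 16, t[45] = 27, t[46] = 15, t[47] = 14, t[48] = 1, t[49] = 15, t[50] = 16.
Since (t[49], t[50]) = (t[1], t[2]) = (15, 16) (two consecutive terms determine the rest), the sequence is periodic with period 48.
(18063 - 1) mod 48 = 14, so t[18063] = t[15] = 7.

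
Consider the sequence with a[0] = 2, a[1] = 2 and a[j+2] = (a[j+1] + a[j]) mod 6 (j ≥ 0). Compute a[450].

4

Computing terms: a[0] = 2; a[1] = 2; a[2] = 4; a[3] = 0; a[4] = 4; a[5] = 4; a[6] = 2; a[7] = 0; a[8] = 2; a[9] = 2.
The sequence repeats with period 8.
(450 - 0) mod 8 = 2, so a[450] = a[2] = 4.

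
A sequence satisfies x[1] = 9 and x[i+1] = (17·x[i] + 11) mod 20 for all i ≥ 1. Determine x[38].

Computing terms: x[1] = 9, x[2] = 4, x[3] = 19, x[4] = 14, x[5] = 9.
Since x[5] = x[1] = 9, the sequence is periodic with period 4.
(38 - 1) mod 4 = 1, so x[38] = x[2] = 4.

4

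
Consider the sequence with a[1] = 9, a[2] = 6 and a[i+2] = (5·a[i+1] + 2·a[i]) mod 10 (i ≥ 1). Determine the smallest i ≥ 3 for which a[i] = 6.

a[1] = 9,  a[2] = 6,  a[3] = 8,  a[4] = 2,  a[5] = 6,  a[6] = 4,  a[7] = 2,  a[8] = 8,  a[9] = 4,  a[10] = 6,  a[11] = 8.
Since (a[10], a[11]) = (a[2], a[3]) = (6, 8) (two consecutive terms determine the rest), the sequence is eventually periodic: after a pre-period of length 1 it cycles with period 8.
The value 6 first appears (with i ≥ 3) at a[5].

5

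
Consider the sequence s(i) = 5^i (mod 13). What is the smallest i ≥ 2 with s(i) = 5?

5

Listing terms: s(1) = 5; s(2) = 12; s(3) = 8; s(4) = 1; s(5) = 5.
The sequence repeats with period 4.
The value 5 next appears (with i ≥ 2) at s(5).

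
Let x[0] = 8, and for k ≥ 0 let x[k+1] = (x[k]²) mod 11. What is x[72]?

3

We have x[0] = 8; x[1] = 9; x[2] = 4; x[3] = 5; x[4] = 3; x[5] = 9.
Since x[5] = x[1] = 9, the sequence is eventually periodic: after a pre-period of length 1 it cycles with period 4.
For k ≥ 1, x[k] depends only on (k - 1) mod 4. (72 - 1) mod 4 = 3, so x[72] = x[4] = 3.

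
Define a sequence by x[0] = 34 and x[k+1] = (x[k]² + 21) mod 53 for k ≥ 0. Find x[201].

45

Computing terms: x[0] = 34; x[1] = 11; x[2] = 36; x[3] = 45; x[4] = 32; x[5] = 38; x[6] = 34.
Since x[6] = x[0] = 34, the sequence is periodic with period 6.
So x[201] = x[0 + ((201-0) mod 6)] = x[3] = 45.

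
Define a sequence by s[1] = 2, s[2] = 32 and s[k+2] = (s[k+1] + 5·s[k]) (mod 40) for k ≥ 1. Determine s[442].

Listing terms: s[1] = 2, s[2] = 32, s[3] = 2, s[4] = 2, s[5] = 12, s[6] = 22, s[7] = 2, s[8] = 32.
Since (s[7], s[8]) = (s[1], s[2]) = (2, 32) (two consecutive terms determine the rest), the sequence is periodic with period 6.
So s[442] = s[1 + ((442-1) mod 6)] = s[4] = 2.

2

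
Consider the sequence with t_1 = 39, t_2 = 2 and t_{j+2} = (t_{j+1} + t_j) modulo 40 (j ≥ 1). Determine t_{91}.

11

t_1 = 39, t_2 = 2, t_3 = 1, t_4 = 3, t_5 = 4, t_6 = 7, t_7 = 11, t_8 = 18, t_9 = 29, t_{10} = 7, t_{11} = 36, t_{12} = 3, t_{13} = 39, t_{14} = 2.
Since (t_{13}, t_{14}) = (t_1, t_2) = (39, 2) (two consecutive terms determine the rest), the sequence is periodic with period 12.
(91 - 1) mod 12 = 6, so t_{91} = t_7 = 11.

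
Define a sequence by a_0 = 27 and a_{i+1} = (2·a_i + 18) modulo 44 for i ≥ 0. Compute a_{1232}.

We have a_0 = 27; a_1 = 28; a_2 = 30; a_3 = 34; a_4 = 42; a_5 = 14; a_6 = 2; a_7 = 22; a_8 = 18; a_9 = 10; a_{10} = 38; a_{11} = 6; a_{12} = 30.
Since a_{12} = a_2 = 30, the sequence is eventually periodic: after a pre-period of length 2 it cycles with period 10.
For i ≥ 2, a_i depends only on (i - 2) mod 10. (1232 - 2) mod 10 = 0, so a_{1232} = a_2 = 30.

30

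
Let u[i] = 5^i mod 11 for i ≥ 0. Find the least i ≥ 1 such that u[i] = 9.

u[0] = 1, u[1] = 5, u[2] = 3, u[3] = 4, u[4] = 9, u[5] = 1.
The sequence repeats with period 5.
The value 9 first appears (with i ≥ 1) at u[4].

4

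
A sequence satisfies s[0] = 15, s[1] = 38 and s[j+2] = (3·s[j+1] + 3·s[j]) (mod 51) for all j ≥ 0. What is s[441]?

We have s[0] = 15,  s[1] = 38,  s[2] = 6,  s[3] = 30,  s[4] = 6,  s[5] = 6,  s[6] = 36,  s[7] = 24,  s[8] = 27,  s[9] = 0,  s[10] = 30,  s[11] = 39,  s[12] = 3,  s[13] = 24,  s[14] = 30,  s[15] = 9,  s[16] = 15,  s[17] = 21,  s[18] = 6,  s[19] = 30.
Since (s[18], s[19]) = (s[2], s[3]) = (6, 30) (two consecutive terms determine the rest), the sequence is eventually periodic: after a pre-period of length 2 it cycles with period 16.
For j ≥ 2, s[j] depends only on (j - 2) mod 16. (441 - 2) mod 16 = 7, so s[441] = s[9] = 0.

0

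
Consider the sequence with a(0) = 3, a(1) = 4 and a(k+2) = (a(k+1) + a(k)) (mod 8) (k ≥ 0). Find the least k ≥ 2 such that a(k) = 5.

5

We have a(0) = 3,  a(1) = 4,  a(2) = 7,  a(3) = 3,  a(4) = 2,  a(5) = 5,  a(6) = 7,  a(7) = 4,  a(8) = 3,  a(9) = 7,  a(10) = 2,  a(11) = 1,  a(12) = 3,  a(13) = 4.
The sequence repeats with period 12.
The value 5 first appears (with k ≥ 2) at a(5).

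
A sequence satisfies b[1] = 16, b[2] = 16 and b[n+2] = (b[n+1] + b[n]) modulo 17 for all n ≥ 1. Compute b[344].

Listing terms: b[1] = 16; b[2] = 16; b[3] = 15; b[4] = 14; b[5] = 12; b[6] = 9; b[7] = 4; b[8] = 13; b[9] = 0; b[10] = 13; b[11] = 13; b[12] = 9; b[13] = 5; b[14] = 14; b[15] = 2; b[16] = 16; b[17] = 1; b[18] = 0; b[19] = 1; b[20] = 1; b[21] = 2; b[22] = 3; b[23] = 5; b[24] = 8; b[25] = 13; b[26] = 4; b[27] = 0; b[28] = 4; b[29] = 4; b[30] = 8; b[31] = 12; b[32] = 3; b[33] = 15; b[34] = 1; b[35] = 16; b[36] = 0; b[37] = 16; b[38] = 16.
Since (b[37], b[38]) = (b[1], b[2]) = (16, 16) (two consecutive terms determine the rest), the sequence is periodic with period 36.
(344 - 1) mod 36 = 19, so b[344] = b[20] = 1.

1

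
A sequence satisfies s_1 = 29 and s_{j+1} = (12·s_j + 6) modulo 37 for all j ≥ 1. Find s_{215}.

Computing terms: s_1 = 29; s_2 = 21; s_3 = 36; s_4 = 31; s_5 = 8; s_6 = 28; s_7 = 9; s_8 = 3; s_9 = 5; s_{10} = 29.
The sequence repeats with period 9.
(215 - 1) mod 9 = 7, so s_{215} = s_8 = 3.

3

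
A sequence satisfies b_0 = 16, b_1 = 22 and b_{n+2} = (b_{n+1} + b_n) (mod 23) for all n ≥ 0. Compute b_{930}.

We have b_0 = 16,  b_1 = 22,  b_2 = 15,  b_3 = 14,  b_4 = 6,  b_5 = 20,  b_6 = 3,  b_7 = 0,  b_8 = 3,  b_9 = 3,  b_{10} = 6,  b_{11} = 9,  b_{12} = 15,  b_{13} = 1,  b_{14} = 16,  b_{15} = 17,  b_{16} = 10,  b_{17} = 4,  b_{18} = 14,  b_{19} = 18,  b_{20} = 9,  b_{21} = 4,  b_{22} = 13,  b_{23} = 17,  b_{24} = 7,  b_{25} = 1,  b_{26} = 8,  b_{27} = 9,  b_{28} = 17,  b_{29} = 3,  b_{30} = 20,  b_{31} = 0,  b_{32} = 20,  b_{33} = 20,  b_{34} = 17,  b_{35} = 14,  b_{36} = 8,  b_{37} = 22,  b_{38} = 7,  b_{39} = 6,  b_{40} = 13,  b_{41} = 19,  b_{42} = 9,  b_{43} = 5,  b_{44} = 14,  b_{45} = 19,  b_{46} = 10,  b_{47} = 6,  b_{48} = 16,  b_{49} = 22.
Since (b_{48}, b_{49}) = (b_0, b_1) = (16, 22) (two consecutive terms determine the rest), the sequence is periodic with period 48.
(930 - 0) mod 48 = 18, so b_{930} = b_{18} = 14.

14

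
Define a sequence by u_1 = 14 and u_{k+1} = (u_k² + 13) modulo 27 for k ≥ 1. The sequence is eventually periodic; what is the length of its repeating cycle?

We have u_1 = 14,  u_2 = 20,  u_3 = 8,  u_4 = 23,  u_5 = 2,  u_6 = 17,  u_7 = 5,  u_8 = 11,  u_9 = 26,  u_{10} = 14.
Since u_{10} = u_1 = 14, the sequence is periodic with period 9.

9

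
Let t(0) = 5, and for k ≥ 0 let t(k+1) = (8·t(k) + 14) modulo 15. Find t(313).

9

We have t(0) = 5,  t(1) = 9,  t(2) = 11,  t(3) = 12,  t(4) = 5.
The sequence repeats with period 4.
(313 - 0) mod 4 = 1, so t(313) = t(1) = 9.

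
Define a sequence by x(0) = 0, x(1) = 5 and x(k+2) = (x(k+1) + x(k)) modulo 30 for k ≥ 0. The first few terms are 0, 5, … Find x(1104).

0

We have x(0) = 0; x(1) = 5; x(2) = 5; x(3) = 10; x(4) = 15; x(5) = 25; x(6) = 10; x(7) = 5; x(8) = 15; x(9) = 20; x(10) = 5; x(11) = 25; x(12) = 0; x(13) = 25; x(14) = 25; x(15) = 20; x(16) = 15; x(17) = 5; x(18) = 20; x(19) = 25; x(20) = 15; x(21) = 10; x(22) = 25; x(23) = 5; x(24) = 0; x(25) = 5.
Since (x(24), x(25)) = (x(0), x(1)) = (0, 5) (two consecutive terms determine the rest), the sequence is periodic with period 24.
(1104 - 0) mod 24 = 0, so x(1104) = x(0) = 0.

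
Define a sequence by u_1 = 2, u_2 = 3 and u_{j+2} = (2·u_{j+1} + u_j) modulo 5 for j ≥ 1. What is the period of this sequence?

12

Listing terms: u_1 = 2, u_2 = 3, u_3 = 3, u_4 = 4, u_5 = 1, u_6 = 1, u_7 = 3, u_8 = 2, u_9 = 2, u_{10} = 1, u_{11} = 4, u_{12} = 4, u_{13} = 2, u_{14} = 3.
The sequence repeats with period 12.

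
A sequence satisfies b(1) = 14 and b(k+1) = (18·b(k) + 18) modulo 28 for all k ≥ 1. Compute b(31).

14

Listing terms: b(1) = 14, b(2) = 18, b(3) = 6, b(4) = 14.
The sequence repeats with period 3.
So b(31) = b(1 + ((31-1) mod 3)) = b(1) = 14.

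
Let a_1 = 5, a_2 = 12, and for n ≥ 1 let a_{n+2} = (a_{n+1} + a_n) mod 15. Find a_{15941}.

We have a_1 = 5, a_2 = 12, a_3 = 2, a_4 = 14, a_5 = 1, a_6 = 0, a_7 = 1, a_8 = 1, a_9 = 2, a_{10} = 3, a_{11} = 5, a_{12} = 8, a_{13} = 13, a_{14} = 6, a_{15} = 4, a_{16} = 10, a_{17} = 14, a_{18} = 9, a_{19} = 8, a_{20} = 2, a_{21} = 10, a_{22} = 12, a_{23} = 7, a_{24} = 4, a_{25} = 11, a_{26} = 0, a_{27} = 11, a_{28} = 11, a_{29} = 7, a_{30} = 3, a_{31} = 10, a_{32} = 13, a_{33} = 8, a_{34} = 6, a_{35} = 14, a_{36} = 5, a_{37} = 4, a_{38} = 9, a_{39} = 13, a_{40} = 7, a_{41} = 5, a_{42} = 12.
The sequence repeats with period 40.
So a_{15941} = a_{1 + ((15941-1) mod 40)} = a_{21} = 10.

10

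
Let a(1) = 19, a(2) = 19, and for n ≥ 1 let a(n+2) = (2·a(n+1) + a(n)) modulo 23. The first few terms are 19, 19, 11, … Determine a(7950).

a(1) = 19; a(2) = 19; a(3) = 11; a(4) = 18; a(5) = 1; a(6) = 20; a(7) = 18; a(8) = 10; a(9) = 15; a(10) = 17; a(11) = 3; a(12) = 0; a(13) = 3; a(14) = 6; a(15) = 15; a(16) = 13; a(17) = 18; a(18) = 3; a(19) = 1; a(20) = 5; a(21) = 11; a(22) = 4; a(23) = 19; a(24) = 19.
Since (a(23), a(24)) = (a(1), a(2)) = (19, 19) (two consecutive terms determine the rest), the sequence is periodic with period 22.
(7950 - 1) mod 22 = 7, so a(7950) = a(8) = 10.

10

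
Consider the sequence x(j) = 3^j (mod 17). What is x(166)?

15

x(0) = 1, x(1) = 3, x(2) = 9, x(3) = 10, x(4) = 13, x(5) = 5, x(6) = 15, x(7) = 11, x(8) = 16, x(9) = 14, x(10) = 8, x(11) = 7, x(12) = 4, x(13) = 12, x(14) = 2, x(15) = 6, x(16) = 1.
Since x(16) = x(0) = 1, the sequence is periodic with period 16.
(166 - 0) mod 16 = 6, so x(166) = x(6) = 15.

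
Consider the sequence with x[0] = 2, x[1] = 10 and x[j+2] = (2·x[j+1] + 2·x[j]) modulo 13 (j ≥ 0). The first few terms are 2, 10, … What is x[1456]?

We have x[0] = 2, x[1] = 10, x[2] = 11, x[3] = 3, x[4] = 2, x[5] = 10.
The sequence repeats with period 4.
(1456 - 0) mod 4 = 0, so x[1456] = x[0] = 2.

2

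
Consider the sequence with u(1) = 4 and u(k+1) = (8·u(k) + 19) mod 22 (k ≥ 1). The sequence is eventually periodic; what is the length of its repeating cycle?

10

We have u(1) = 4,  u(2) = 7,  u(3) = 9,  u(4) = 3,  u(5) = 21,  u(6) = 11,  u(7) = 19,  u(8) = 17,  u(9) = 1,  u(10) = 5,  u(11) = 15,  u(12) = 7.
Since u(12) = u(2) = 7, the sequence is eventually periodic: after a pre-period of length 1 it cycles with period 10.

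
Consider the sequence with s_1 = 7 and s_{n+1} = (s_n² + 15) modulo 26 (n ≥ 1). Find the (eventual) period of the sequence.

s_1 = 7; s_2 = 12; s_3 = 3; s_4 = 24; s_5 = 19; s_6 = 12.
Since s_6 = s_2 = 12, the sequence is eventually periodic: after a pre-period of length 1 it cycles with period 4.

4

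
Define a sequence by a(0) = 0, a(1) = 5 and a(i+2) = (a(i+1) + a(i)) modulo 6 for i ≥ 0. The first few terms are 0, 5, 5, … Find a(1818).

2

Listing terms: a(0) = 0, a(1) = 5, a(2) = 5, a(3) = 4, a(4) = 3, a(5) = 1, a(6) = 4, a(7) = 5, a(8) = 3, a(9) = 2, a(10) = 5, a(11) = 1, a(12) = 0, a(13) = 1, a(14) = 1, a(15) = 2, a(16) = 3, a(17) = 5, a(18) = 2, a(19) = 1, a(20) = 3, a(21) = 4, a(22) = 1, a(23) = 5, a(24) = 0, a(25) = 5.
The sequence repeats with period 24.
So a(1818) = a(0 + ((1818-0) mod 24)) = a(18) = 2.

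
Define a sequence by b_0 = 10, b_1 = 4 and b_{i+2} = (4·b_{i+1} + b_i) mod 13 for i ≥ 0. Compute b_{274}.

6

We have b_0 = 10, b_1 = 4, b_2 = 0, b_3 = 4, b_4 = 3, b_5 = 3, b_6 = 2, b_7 = 11, b_8 = 7, b_9 = 0, b_{10} = 7, b_{11} = 2, b_{12} = 2, b_{13} = 10, b_{14} = 3, b_{15} = 9, b_{16} = 0, b_{17} = 9, b_{18} = 10, b_{19} = 10, b_{20} = 11, b_{21} = 2, b_{22} = 6, b_{23} = 0, b_{24} = 6, b_{25} = 11, b_{26} = 11, b_{27} = 3, b_{28} = 10, b_{29} = 4.
Since (b_{28}, b_{29}) = (b_0, b_1) = (10, 4) (two consecutive terms determine the rest), the sequence is periodic with period 28.
So b_{274} = b_{0 + ((274-0) mod 28)} = b_{22} = 6.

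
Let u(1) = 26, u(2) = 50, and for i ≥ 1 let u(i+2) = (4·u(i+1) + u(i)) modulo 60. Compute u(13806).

u(1) = 26, u(2) = 50, u(3) = 46, u(4) = 54, u(5) = 22, u(6) = 22, u(7) = 50, u(8) = 42, u(9) = 38, u(10) = 14, u(11) = 34, u(12) = 30, u(13) = 34, u(14) = 46, u(15) = 38, u(16) = 18, u(17) = 50, u(18) = 38, u(19) = 22, u(20) = 6, u(21) = 46, u(22) = 10, u(23) = 26, u(24) = 54, u(25) = 2, u(26) = 2, u(27) = 10, u(28) = 42, u(29) = 58, u(30) = 34, u(31) = 14, u(32) = 30, u(33) = 14, u(34) = 26, u(35) = 58, u(36) = 18, u(37) = 10, u(38) = 58, u(39) = 2, u(40) = 6, u(41) = 26, u(42) = 50.
Since (u(41), u(42)) = (u(1), u(2)) = (26, 50) (two consecutive terms determine the rest), the sequence is periodic with period 40.
(13806 - 1) mod 40 = 5, so u(13806) = u(6) = 22.

22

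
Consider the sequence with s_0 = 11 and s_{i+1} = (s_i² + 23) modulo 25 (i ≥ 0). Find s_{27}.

4

We have s_0 = 11,  s_1 = 19,  s_2 = 9,  s_3 = 4,  s_4 = 14,  s_5 = 19.
Since s_5 = s_1 = 19, the sequence is eventually periodic: after a pre-period of length 1 it cycles with period 4.
For i ≥ 1, s_i depends only on (i - 1) mod 4. (27 - 1) mod 4 = 2, so s_{27} = s_3 = 4.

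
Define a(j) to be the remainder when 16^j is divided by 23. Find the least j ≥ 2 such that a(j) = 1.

Listing terms: a(1) = 16, a(2) = 3, a(3) = 2, a(4) = 9, a(5) = 6, a(6) = 4, a(7) = 18, a(8) = 12, a(9) = 8, a(10) = 13, a(11) = 1, a(12) = 16.
Since a(12) = a(1) = 16, the sequence is periodic with period 11.
The value 1 first appears (with j ≥ 2) at a(11).

11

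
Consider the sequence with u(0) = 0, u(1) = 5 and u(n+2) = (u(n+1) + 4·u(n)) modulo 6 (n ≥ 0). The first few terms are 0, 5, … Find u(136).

3

u(0) = 0; u(1) = 5; u(2) = 5; u(3) = 1; u(4) = 3; u(5) = 1; u(6) = 1; u(7) = 5; u(8) = 3; u(9) = 5; u(10) = 5.
Since (u(9), u(10)) = (u(1), u(2)) = (5, 5) (two consecutive terms determine the rest), the sequence is eventually periodic: after a pre-period of length 1 it cycles with period 8.
For n ≥ 1, u(n) depends only on (n - 1) mod 8. (136 - 1) mod 8 = 7, so u(136) = u(8) = 3.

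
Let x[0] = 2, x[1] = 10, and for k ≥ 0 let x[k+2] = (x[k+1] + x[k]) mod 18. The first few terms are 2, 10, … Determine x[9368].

Computing terms: x[0] = 2, x[1] = 10, x[2] = 12, x[3] = 4, x[4] = 16, x[5] = 2, x[6] = 0, x[7] = 2, x[8] = 2, x[9] = 4, x[10] = 6, x[11] = 10, x[12] = 16, x[13] = 8, x[14] = 6, x[15] = 14, x[16] = 2, x[17] = 16, x[18] = 0, x[19] = 16, x[20] = 16, x[21] = 14, x[22] = 12, x[23] = 8, x[24] = 2, x[25] = 10.
The sequence repeats with period 24.
So x[9368] = x[0 + ((9368-0) mod 24)] = x[8] = 2.

2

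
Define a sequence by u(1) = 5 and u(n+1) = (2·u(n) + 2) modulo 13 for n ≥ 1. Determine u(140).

u(1) = 5,  u(2) = 12,  u(3) = 0,  u(4) = 2,  u(5) = 6,  u(6) = 1,  u(7) = 4,  u(8) = 10,  u(9) = 9,  u(10) = 7,  u(11) = 3,  u(12) = 8,  u(13) = 5.
The sequence repeats with period 12.
So u(140) = u(1 + ((140-1) mod 12)) = u(8) = 10.

10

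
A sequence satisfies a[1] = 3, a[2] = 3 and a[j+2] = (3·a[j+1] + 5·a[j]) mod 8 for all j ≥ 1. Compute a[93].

0

a[1] = 3, a[2] = 3, a[3] = 0, a[4] = 7, a[5] = 5, a[6] = 2, a[7] = 7, a[8] = 7, a[9] = 0, a[10] = 3, a[11] = 1, a[12] = 2, a[13] = 3, a[14] = 3.
Since (a[13], a[14]) = (a[1], a[2]) = (3, 3) (two consecutive terms determine the rest), the sequence is periodic with period 12.
So a[93] = a[1 + ((93-1) mod 12)] = a[9] = 0.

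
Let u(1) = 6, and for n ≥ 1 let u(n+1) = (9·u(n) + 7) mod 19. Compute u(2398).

14

We have u(1) = 6, u(2) = 4, u(3) = 5, u(4) = 14, u(5) = 0, u(6) = 7, u(7) = 13, u(8) = 10, u(9) = 2, u(10) = 6.
Since u(10) = u(1) = 6, the sequence is periodic with period 9.
So u(2398) = u(1 + ((2398-1) mod 9)) = u(4) = 14.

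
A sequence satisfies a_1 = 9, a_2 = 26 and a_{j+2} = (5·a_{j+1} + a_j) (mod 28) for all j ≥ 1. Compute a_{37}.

9

Computing terms: a_1 = 9, a_2 = 26, a_3 = 27, a_4 = 21, a_5 = 20, a_6 = 9, a_7 = 9, a_8 = 26.
The sequence repeats with period 6.
So a_{37} = a_{1 + ((37-1) mod 6)} = a_1 = 9.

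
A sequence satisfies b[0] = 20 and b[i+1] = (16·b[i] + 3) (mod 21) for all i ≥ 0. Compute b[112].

Listing terms: b[0] = 20,  b[1] = 8,  b[2] = 5,  b[3] = 20.
The sequence repeats with period 3.
So b[112] = b[0 + ((112-0) mod 3)] = b[1] = 8.

8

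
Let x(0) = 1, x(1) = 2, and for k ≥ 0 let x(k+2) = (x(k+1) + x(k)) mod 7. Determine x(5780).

1

x(0) = 1; x(1) = 2; x(2) = 3; x(3) = 5; x(4) = 1; x(5) = 6; x(6) = 0; x(7) = 6; x(8) = 6; x(9) = 5; x(10) = 4; x(11) = 2; x(12) = 6; x(13) = 1; x(14) = 0; x(15) = 1; x(16) = 1; x(17) = 2.
Since (x(16), x(17)) = (x(0), x(1)) = (1, 2) (two consecutive terms determine the rest), the sequence is periodic with period 16.
So x(5780) = x(0 + ((5780-0) mod 16)) = x(4) = 1.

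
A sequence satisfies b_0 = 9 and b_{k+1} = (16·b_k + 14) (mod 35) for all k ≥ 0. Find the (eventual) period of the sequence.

15

Computing terms: b_0 = 9; b_1 = 18; b_2 = 22; b_3 = 16; b_4 = 25; b_5 = 29; b_6 = 23; b_7 = 32; b_8 = 1; b_9 = 30; b_{10} = 4; b_{11} = 8; b_{12} = 2; b_{13} = 11; b_{14} = 15; b_{15} = 9.
The sequence repeats with period 15.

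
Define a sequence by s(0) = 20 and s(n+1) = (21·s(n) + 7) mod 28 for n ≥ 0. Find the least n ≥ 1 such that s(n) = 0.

4

s(0) = 20,  s(1) = 7,  s(2) = 14,  s(3) = 21,  s(4) = 0,  s(5) = 7.
Since s(5) = s(1) = 7, the sequence is eventually periodic: after a pre-period of length 1 it cycles with period 4.
The value 0 first appears (with n ≥ 1) at s(4).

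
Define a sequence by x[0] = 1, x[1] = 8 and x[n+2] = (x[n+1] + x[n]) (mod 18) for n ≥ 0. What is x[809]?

We have x[0] = 1,  x[1] = 8,  x[2] = 9,  x[3] = 17,  x[4] = 8,  x[5] = 7,  x[6] = 15,  x[7] = 4,  x[8] = 1,  x[9] = 5,  x[10] = 6,  x[11] = 11,  x[12] = 17,  x[13] = 10,  x[14] = 9,  x[15] = 1,  x[16] = 10,  x[17] = 11,  x[18] = 3,  x[19] = 14,  x[20] = 17,  x[21] = 13,  x[22] = 12,  x[23] = 7,  x[24] = 1,  x[25] = 8.
The sequence repeats with period 24.
So x[809] = x[0 + ((809-0) mod 24)] = x[17] = 11.

11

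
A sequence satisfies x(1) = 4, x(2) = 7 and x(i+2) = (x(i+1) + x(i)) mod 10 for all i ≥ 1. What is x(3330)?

x(1) = 4, x(2) = 7, x(3) = 1, x(4) = 8, x(5) = 9, x(6) = 7, x(7) = 6, x(8) = 3, x(9) = 9, x(10) = 2, x(11) = 1, x(12) = 3, x(13) = 4, x(14) = 7.
The sequence repeats with period 12.
(3330 - 1) mod 12 = 5, so x(3330) = x(6) = 7.

7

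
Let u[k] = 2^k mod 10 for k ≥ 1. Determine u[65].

2

We have u[1] = 2; u[2] = 4; u[3] = 8; u[4] = 6; u[5] = 2.
Since u[5] = u[1] = 2, the sequence is periodic with period 4.
So u[65] = u[1 + ((65-1) mod 4)] = u[1] = 2.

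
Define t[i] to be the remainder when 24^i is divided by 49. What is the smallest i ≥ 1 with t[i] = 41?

Listing terms: t[0] = 1,  t[1] = 24,  t[2] = 37,  t[3] = 6,  t[4] = 46,  t[5] = 26,  t[6] = 36,  t[7] = 31,  t[8] = 9,  t[9] = 20,  t[10] = 39,  t[11] = 5,  t[12] = 22,  t[13] = 38,  t[14] = 30,  t[15] = 34,  t[16] = 32,  t[17] = 33,  t[18] = 8,  t[19] = 45,  t[20] = 2,  t[21] = 48,  t[22] = 25,  t[23] = 12,  t[24] = 43,  t[25] = 3,  t[26] = 23,  t[27] = 13,  t[28] = 18,  t[29] = 40,  t[30] = 29,  t[31] = 10,  t[32] = 44,  t[33] = 27,  t[34] = 11,  t[35] = 19,  t[36] = 15,  t[37] = 17,  t[38] = 16,  t[39] = 41,  t[40] = 4,  t[41] = 47,  t[42] = 1.
Since t[42] = t[0] = 1, the sequence is periodic with period 42.
The value 41 first appears (with i ≥ 1) at t[39].

39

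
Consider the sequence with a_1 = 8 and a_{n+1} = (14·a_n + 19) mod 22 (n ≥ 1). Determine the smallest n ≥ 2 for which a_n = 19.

6

We have a_1 = 8, a_2 = 21, a_3 = 5, a_4 = 1, a_5 = 11, a_6 = 19, a_7 = 21.
Since a_7 = a_2 = 21, the sequence is eventually periodic: after a pre-period of length 1 it cycles with period 5.
The value 19 first appears (with n ≥ 2) at a_6.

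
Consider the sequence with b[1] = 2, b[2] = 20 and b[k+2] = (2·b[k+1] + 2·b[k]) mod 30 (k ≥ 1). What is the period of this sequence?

24

We have b[1] = 2,  b[2] = 20,  b[3] = 14,  b[4] = 8,  b[5] = 14,  b[6] = 14,  b[7] = 26,  b[8] = 20,  b[9] = 2,  b[10] = 14,  b[11] = 2,  b[12] = 2,  b[13] = 8,  b[14] = 20,  b[15] = 26,  b[16] = 2,  b[17] = 26,  b[18] = 26,  b[19] = 14,  b[20] = 20,  b[21] = 8,  b[22] = 26,  b[23] = 8,  b[24] = 8,  b[25] = 2,  b[26] = 20.
Since (b[25], b[26]) = (b[1], b[2]) = (2, 20) (two consecutive terms determine the rest), the sequence is periodic with period 24.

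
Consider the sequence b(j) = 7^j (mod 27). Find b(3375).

Computing terms: b(1) = 7; b(2) = 22; b(3) = 19; b(4) = 25; b(5) = 13; b(6) = 10; b(7) = 16; b(8) = 4; b(9) = 1; b(10) = 7.
The sequence repeats with period 9.
So b(3375) = b(1 + ((3375-1) mod 9)) = b(9) = 1.

1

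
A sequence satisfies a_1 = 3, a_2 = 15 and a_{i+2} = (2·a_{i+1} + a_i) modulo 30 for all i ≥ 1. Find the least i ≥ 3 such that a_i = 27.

7

We have a_1 = 3; a_2 = 15; a_3 = 3; a_4 = 21; a_5 = 15; a_6 = 21; a_7 = 27; a_8 = 15; a_9 = 27; a_{10} = 9; a_{11} = 15; a_{12} = 9; a_{13} = 3; a_{14} = 15.
The sequence repeats with period 12.
The value 27 first appears (with i ≥ 3) at a_7.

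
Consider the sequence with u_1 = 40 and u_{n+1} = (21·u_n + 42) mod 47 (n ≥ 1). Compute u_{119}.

21

We have u_1 = 40, u_2 = 36, u_3 = 46, u_4 = 21, u_5 = 13, u_6 = 33, u_7 = 30, u_8 = 14, u_9 = 7, u_{10} = 1, u_{11} = 16, u_{12} = 2, u_{13} = 37, u_{14} = 20, u_{15} = 39, u_{16} = 15, u_{17} = 28, u_{18} = 19, u_{19} = 18, u_{20} = 44, u_{21} = 26, u_{22} = 24, u_{23} = 29, u_{24} = 40.
Since u_{24} = u_1 = 40, the sequence is periodic with period 23.
(119 - 1) mod 23 = 3, so u_{119} = u_4 = 21.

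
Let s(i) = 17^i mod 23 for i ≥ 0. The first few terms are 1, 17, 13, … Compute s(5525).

14

We have s(0) = 1,  s(1) = 17,  s(2) = 13,  s(3) = 14,  s(4) = 8,  s(5) = 21,  s(6) = 12,  s(7) = 20,  s(8) = 18,  s(9) = 7,  s(10) = 4,  s(11) = 22,  s(12) = 6,  s(13) = 10,  s(14) = 9,  s(15) = 15,  s(16) = 2,  s(17) = 11,  s(18) = 3,  s(19) = 5,  s(20) = 16,  s(21) = 19,  s(22) = 1.
The sequence repeats with period 22.
So s(5525) = s(0 + ((5525-0) mod 22)) = s(3) = 14.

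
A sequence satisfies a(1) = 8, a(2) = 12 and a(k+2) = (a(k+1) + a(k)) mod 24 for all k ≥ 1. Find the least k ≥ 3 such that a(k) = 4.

We have a(1) = 8,  a(2) = 12,  a(3) = 20,  a(4) = 8,  a(5) = 4,  a(6) = 12,  a(7) = 16,  a(8) = 4,  a(9) = 20,  a(10) = 0,  a(11) = 20,  a(12) = 20,  a(13) = 16,  a(14) = 12,  a(15) = 4,  a(16) = 16,  a(17) = 20,  a(18) = 12,  a(19) = 8,  a(20) = 20,  a(21) = 4,  a(22) = 0,  a(23) = 4,  a(24) = 4,  a(25) = 8,  a(26) = 12.
The sequence repeats with period 24.
The value 4 first appears (with k ≥ 3) at a(5).

5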